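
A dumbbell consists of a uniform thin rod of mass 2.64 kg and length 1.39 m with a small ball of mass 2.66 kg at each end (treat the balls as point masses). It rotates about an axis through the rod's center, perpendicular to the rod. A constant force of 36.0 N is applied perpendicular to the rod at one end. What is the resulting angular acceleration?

I_rod = (1/12)ML² = (1/12)(2.64)(1.39)² = 0.4251 kg·m².
I_balls = 2·m·(L/2)² = 2(2.66)(0.6950)² = 2.570 kg·m².
Total I = 2.995 kg·m².
τ = F·(L/2) = (36.0)(0.695) = 25.02 N·m.
α = τ/I = 25.02/2.995 = 8.355 rad/s².

α ≈ 8.35 rad/s²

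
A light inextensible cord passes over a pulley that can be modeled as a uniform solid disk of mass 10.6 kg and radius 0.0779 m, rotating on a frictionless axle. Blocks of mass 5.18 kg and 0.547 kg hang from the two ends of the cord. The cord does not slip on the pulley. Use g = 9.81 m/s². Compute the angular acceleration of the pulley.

I = ½MR² = (1/2)(10.6)(0.0779)² = 0.03216 kg·m².
Heavier block: m₁g − T₁ = m₁a. Lighter block: T₂ − m₂g = m₂a.
Pulley: (T₁ − T₂)R = Iα = I(a/R), so T₁ − T₂ = (I/R²)a = (1/2)M_p a = 5.300·a.
Adding the three: (m₁ − m₂)g = (m₁ + m₂ + 5.300)a, so a = (5.18 − 0.547)(9.81)/(5.18 + 0.547 + 5.300) = 4.122 m/s².
α = a/R = 4.122/0.0779 = 52.91 rad/s².

α ≈ 52.9 rad/s²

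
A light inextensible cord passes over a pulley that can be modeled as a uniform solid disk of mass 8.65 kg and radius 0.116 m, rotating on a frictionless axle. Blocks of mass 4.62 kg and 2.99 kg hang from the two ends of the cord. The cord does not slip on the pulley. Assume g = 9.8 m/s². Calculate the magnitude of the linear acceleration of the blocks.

I = ½MR² = (1/2)(8.65)(0.116)² = 0.05820 kg·m².
Heavier block: m₁g − T₁ = m₁a. Lighter block: T₂ − m₂g = m₂a.
Pulley: (T₁ − T₂)R = Iα = I(a/R), so T₁ − T₂ = (I/R²)a = (1/2)M_p a = 4.325·a.
Adding the three: (m₁ − m₂)g = (m₁ + m₂ + 4.325)a, so a = (4.62 − 2.99)(9.8)/(4.62 + 2.99 + 4.325) = 1.338 m/s².

a ≈ 1.34 m/s²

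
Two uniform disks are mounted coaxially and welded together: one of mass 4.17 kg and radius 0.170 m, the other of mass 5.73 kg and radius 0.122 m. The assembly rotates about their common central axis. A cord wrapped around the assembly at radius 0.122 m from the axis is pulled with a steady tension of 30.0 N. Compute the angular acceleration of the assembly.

α ≈ 35.6 rad/s²

I = ½M₁R₁² + ½M₂R₂² = ½(4.17)(0.170)² + ½(5.73)(0.122)² = 0.1029 kg·m².
τ = F r = (30.0)(0.122) = 3.660 N·m.
α = τ/I = 3.660/0.1029 = 35.57 rad/s².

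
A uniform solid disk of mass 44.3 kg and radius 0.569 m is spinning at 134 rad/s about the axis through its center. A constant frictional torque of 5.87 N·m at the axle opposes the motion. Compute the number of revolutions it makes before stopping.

≈ 1750 revolutions

I = ½MR² = (1/2)(44.3)(0.569)² = 7.171 kg·m².
The net torque has magnitude 5.87 N·m, opposing ω.
|α| = τ/I = 5.870/7.171 = 0.8185 rad/s² (deceleration).
ω² = ω₀² − 2|α|θ with ω = 0 ⇒ θ = ω₀²/(2|α|) = 10970 rad = 1746 rev.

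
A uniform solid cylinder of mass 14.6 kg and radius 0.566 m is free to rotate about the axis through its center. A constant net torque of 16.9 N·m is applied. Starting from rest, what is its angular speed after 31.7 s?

ω ≈ 229 rad/s

I = ½MR² = (1/2)(14.6)(0.566)² = 2.339 kg·m².
α = τ/I = 16.9/2.339 = 7.227 rad/s².
ω = ω₀ + αt = 0 + (7.227)(31.7) = 229.1 rad/s.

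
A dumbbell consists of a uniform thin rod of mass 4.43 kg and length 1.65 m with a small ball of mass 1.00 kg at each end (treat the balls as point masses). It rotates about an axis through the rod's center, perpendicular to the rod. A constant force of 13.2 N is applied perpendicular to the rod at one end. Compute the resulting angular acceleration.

I_rod = (1/12)ML² = (1/12)(4.43)(1.65)² = 1.005 kg·m².
I_balls = 2·m·(L/2)² = 2(1.00)(0.8250)² = 1.361 kg·m².
Total I = 2.366 kg·m².
τ = F·(L/2) = (13.2)(0.825) = 10.89 N·m.
α = τ/I = 10.89/2.366 = 4.602 rad/s².

α ≈ 4.60 rad/s²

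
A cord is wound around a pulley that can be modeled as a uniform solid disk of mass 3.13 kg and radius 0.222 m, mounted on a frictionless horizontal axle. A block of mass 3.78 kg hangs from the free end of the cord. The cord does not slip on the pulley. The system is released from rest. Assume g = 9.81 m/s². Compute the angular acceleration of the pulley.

I = ½MR² = (1/2)(3.13)(0.222)² = 0.07713 kg·m².
Block: mg − T = ma. Pulley: TR = Iα. No-slip: a = αR, so T = (I/R²)a = 1.565·a.
Then mg = (m + 1.565)a, so a = (3.78)(9.81)/(3.78 + 1.565) = 6.938 m/s².
α = a/R = 6.938/0.222 = 31.25 rad/s².

α ≈ 31.3 rad/s²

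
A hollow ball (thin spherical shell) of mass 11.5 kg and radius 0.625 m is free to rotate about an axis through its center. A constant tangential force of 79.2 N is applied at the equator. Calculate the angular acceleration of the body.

I = (2/3)MR² = (2/3)(11.5)(0.625)² = 2.995 kg·m².
τ = F R = (79.2)(0.625) = 49.50 N·m.
Newton's second law for rotation, τ = Iα, gives α = τ/I = 49.50/2.995 = 16.53 rad/s².

α ≈ 16.5 rad/s²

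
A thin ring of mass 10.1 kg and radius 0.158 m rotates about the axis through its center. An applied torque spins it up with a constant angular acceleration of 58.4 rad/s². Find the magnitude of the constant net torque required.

τ ≈ 14.7 N·m

I = MR² = (10.1)(0.158)² = 0.2521 kg·m².
τ = Iα = (0.2521)(58.40) = 14.72 N·m.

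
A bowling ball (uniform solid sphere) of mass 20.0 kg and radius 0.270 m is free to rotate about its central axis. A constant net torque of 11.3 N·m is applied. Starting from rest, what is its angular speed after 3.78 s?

I = (2/5)MR² = (2/5)(20.0)(0.270)² = 0.5832 kg·m².
α = τ/I = 11.3/0.5832 = 19.38 rad/s².
ω = ω₀ + αt = 0 + (19.38)(3.78) = 73.24 rad/s.

ω ≈ 73.2 rad/s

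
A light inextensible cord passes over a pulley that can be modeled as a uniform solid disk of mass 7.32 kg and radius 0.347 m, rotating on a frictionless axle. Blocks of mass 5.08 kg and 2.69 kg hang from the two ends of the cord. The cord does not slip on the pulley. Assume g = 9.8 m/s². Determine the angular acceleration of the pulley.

α ≈ 5.91 rad/s²

I = ½MR² = (1/2)(7.32)(0.347)² = 0.4407 kg·m².
Heavier block: m₁g − T₁ = m₁a. Lighter block: T₂ − m₂g = m₂a.
Pulley: (T₁ − T₂)R = Iα = I(a/R), so T₁ − T₂ = (I/R²)a = (1/2)M_p a = 3.660·a.
Adding the three: (m₁ − m₂)g = (m₁ + m₂ + 3.660)a, so a = (5.08 − 2.69)(9.8)/(5.08 + 2.69 + 3.660) = 2.049 m/s².
α = a/R = 2.049/0.347 = 5.905 rad/s².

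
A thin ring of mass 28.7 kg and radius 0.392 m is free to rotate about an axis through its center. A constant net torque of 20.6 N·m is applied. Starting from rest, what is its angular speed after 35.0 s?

ω ≈ 163 rad/s

I = MR² = (28.7)(0.392)² = 4.410 kg·m².
α = τ/I = 20.6/4.410 = 4.671 rad/s².
ω = ω₀ + αt = 0 + (4.671)(35.0) = 163.5 rad/s.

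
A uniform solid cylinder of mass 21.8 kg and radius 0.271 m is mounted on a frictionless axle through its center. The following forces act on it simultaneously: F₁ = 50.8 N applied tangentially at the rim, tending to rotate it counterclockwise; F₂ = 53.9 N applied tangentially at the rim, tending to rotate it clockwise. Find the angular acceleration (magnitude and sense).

α ≈ 1.05 rad/s², clockwise

I = ½MR² = (1/2)(21.8)(0.271)² = 0.8005 kg·m².
Taking counterclockwise as positive: τ₁ = +(50.8)(0.271) = +13.77 N·m; τ₂ = −(53.9)(0.271) = −14.61 N·m.
Net torque τ = -0.8401 N·m.
α = τ/I = -0.8401/0.8005 = -1.049 rad/s².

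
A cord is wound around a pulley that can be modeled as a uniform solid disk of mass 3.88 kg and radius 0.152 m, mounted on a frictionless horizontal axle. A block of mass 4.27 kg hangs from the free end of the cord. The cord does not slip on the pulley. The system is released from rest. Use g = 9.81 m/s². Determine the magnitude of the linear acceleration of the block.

a ≈ 6.75 m/s²

I = ½MR² = (1/2)(3.88)(0.152)² = 0.04482 kg·m².
Block: mg − T = ma. Pulley: TR = Iα. No-slip: a = αR, so T = (I/R²)a = 1.940·a.
Then mg = (m + 1.940)a, so a = (4.27)(9.81)/(4.27 + 1.940) = 6.745 m/s².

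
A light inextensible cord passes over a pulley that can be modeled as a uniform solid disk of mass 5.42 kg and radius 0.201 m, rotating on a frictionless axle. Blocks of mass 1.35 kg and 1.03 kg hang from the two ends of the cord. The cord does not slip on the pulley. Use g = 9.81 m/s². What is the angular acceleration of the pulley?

α ≈ 3.07 rad/s²

I = ½MR² = (1/2)(5.42)(0.201)² = 0.1095 kg·m².
Heavier block: m₁g − T₁ = m₁a. Lighter block: T₂ − m₂g = m₂a.
Pulley: (T₁ − T₂)R = Iα = I(a/R), so T₁ − T₂ = (I/R²)a = (1/2)M_p a = 2.710·a.
Adding the three: (m₁ − m₂)g = (m₁ + m₂ + 2.710)a, so a = (1.35 − 1.03)(9.81)/(1.35 + 1.03 + 2.710) = 0.6167 m/s².
α = a/R = 0.6167/0.201 = 3.068 rad/s².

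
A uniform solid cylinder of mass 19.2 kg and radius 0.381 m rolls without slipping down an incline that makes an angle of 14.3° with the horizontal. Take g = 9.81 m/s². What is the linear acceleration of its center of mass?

a ≈ 1.62 m/s²

Translation along the incline: Mg sinθ − f = Ma.
Rotation about the center: fR = Iα with I = ½MR². No-slip gives a = αR, so f = (I/R²)a = (1/2)M a.
Substituting: Mg sinθ = (1 + 0.5000)Ma, so a = g sinθ/(1 + 0.5000) = (9.81) sin 14.3° / 1.500 = 1.615 m/s².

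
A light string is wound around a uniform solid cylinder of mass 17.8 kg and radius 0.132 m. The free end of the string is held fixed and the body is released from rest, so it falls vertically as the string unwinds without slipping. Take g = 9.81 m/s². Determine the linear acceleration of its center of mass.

Translation: Mg − T = Ma. Rotation about the center: TR = Iα with I = ½MR².
With a = αR: T = (I/R²)a = (1/2)M a, so Mg = (1 + 0.5000)Ma.
a = g/(1 + 0.5000) = 9.81/1.500 = 6.540 m/s².

a ≈ 6.54 m/s²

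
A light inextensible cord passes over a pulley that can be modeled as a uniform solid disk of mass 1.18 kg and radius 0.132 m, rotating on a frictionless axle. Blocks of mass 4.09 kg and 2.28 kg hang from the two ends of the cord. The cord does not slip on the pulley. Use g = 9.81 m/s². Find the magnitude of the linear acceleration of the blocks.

I = ½MR² = (1/2)(1.18)(0.132)² = 0.01028 kg·m².
Heavier block: m₁g − T₁ = m₁a. Lighter block: T₂ − m₂g = m₂a.
Pulley: (T₁ − T₂)R = Iα = I(a/R), so T₁ − T₂ = (I/R²)a = (1/2)M_p a = 0.5900·a.
Adding the three: (m₁ − m₂)g = (m₁ + m₂ + 0.5900)a, so a = (4.09 − 2.28)(9.81)/(4.09 + 2.28 + 0.5900) = 2.551 m/s².

a ≈ 2.55 m/s²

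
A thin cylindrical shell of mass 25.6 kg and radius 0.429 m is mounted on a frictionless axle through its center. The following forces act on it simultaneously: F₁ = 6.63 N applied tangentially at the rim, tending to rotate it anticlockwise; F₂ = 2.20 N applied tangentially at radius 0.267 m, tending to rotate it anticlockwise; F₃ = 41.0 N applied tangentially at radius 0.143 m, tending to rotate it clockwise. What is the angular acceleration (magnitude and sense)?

α ≈ 0.516 rad/s², clockwise

I = MR² = (25.6)(0.429)² = 4.711 kg·m².
Taking anticlockwise as positive: τ₁ = +(6.63)(0.429) = +2.844 N·m; τ₂ = +(2.20)(0.267) = +0.5874 N·m; τ₃ = −(41.0)(0.143) = −5.863 N·m.
Net torque τ = -2.431 N·m.
α = τ/I = -2.431/4.711 = -0.5160 rad/s².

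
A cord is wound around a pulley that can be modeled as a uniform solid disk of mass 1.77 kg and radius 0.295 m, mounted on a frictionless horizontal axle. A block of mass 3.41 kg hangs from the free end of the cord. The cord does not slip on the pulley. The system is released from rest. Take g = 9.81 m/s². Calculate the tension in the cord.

I = ½MR² = (1/2)(1.77)(0.295)² = 0.07702 kg·m².
Block: mg − T = ma. Pulley: TR = Iα. No-slip: a = αR, so T = (I/R²)a = 0.8850·a.
Then mg = (m + 0.8850)a, so a = (3.41)(9.81)/(3.41 + 0.8850) = 7.789 m/s².
T = 0.8850·a = 6.893 N.

T ≈ 6.89 N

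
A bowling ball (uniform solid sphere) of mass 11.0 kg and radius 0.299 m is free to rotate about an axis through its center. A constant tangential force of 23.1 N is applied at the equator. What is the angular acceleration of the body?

I = (2/5)MR² = (2/5)(11.0)(0.299)² = 0.3934 kg·m².
τ = F R = (23.1)(0.299) = 6.907 N·m.
Newton's second law for rotation, τ = Iα, gives α = τ/I = 6.907/0.3934 = 17.56 rad/s².

α ≈ 17.6 rad/s²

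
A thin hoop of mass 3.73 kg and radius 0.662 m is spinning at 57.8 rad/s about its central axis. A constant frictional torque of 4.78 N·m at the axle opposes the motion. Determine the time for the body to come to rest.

t ≈ 19.8 s

I = MR² = (3.73)(0.662)² = 1.635 kg·m².
The net torque has magnitude 4.78 N·m, opposing ω.
|α| = τ/I = 4.780/1.635 = 2.924 rad/s² (deceleration).
0 = ω₀ − |α|t ⇒ t = ω₀/|α| = 57.8/2.924 = 19.77 s.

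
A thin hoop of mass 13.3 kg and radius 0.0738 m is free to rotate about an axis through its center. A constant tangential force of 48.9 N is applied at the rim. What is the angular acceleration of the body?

I = MR² = (13.3)(0.0738)² = 0.07244 kg·m².
τ = F R = (48.9)(0.0738) = 3.609 N·m.
From τ = Iα: α = 3.609/0.07244 = 49.82 rad/s².

α ≈ 49.8 rad/s²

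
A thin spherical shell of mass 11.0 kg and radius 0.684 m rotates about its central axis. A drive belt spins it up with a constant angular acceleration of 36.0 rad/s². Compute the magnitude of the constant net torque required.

I = (2/3)MR² = (2/3)(11.0)(0.684)² = 3.431 kg·m².
τ = Iα = (3.431)(36.00) = 123.5 N·m.

τ ≈ 124 N·m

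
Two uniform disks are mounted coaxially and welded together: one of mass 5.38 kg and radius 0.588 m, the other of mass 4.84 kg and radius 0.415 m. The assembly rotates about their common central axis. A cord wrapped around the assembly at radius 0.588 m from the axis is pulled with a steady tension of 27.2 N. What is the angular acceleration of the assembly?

α ≈ 11.9 rad/s²

I = ½M₁R₁² + ½M₂R₂² = ½(5.38)(0.588)² + ½(4.84)(0.415)² = 1.347 kg·m².
τ = F r = (27.2)(0.588) = 15.99 N·m.
α = τ/I = 15.99/1.347 = 11.87 rad/s².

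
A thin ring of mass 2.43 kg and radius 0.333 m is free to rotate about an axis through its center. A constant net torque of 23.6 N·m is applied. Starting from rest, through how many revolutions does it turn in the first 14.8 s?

≈ 1530 revolutions

I = MR² = (2.43)(0.333)² = 0.2695 kg·m².
α = τ/I = 23.6/0.2695 = 87.58 rad/s².
θ = ½αt² = ½(87.58)(14.8)² = 9592 rad.
Revolutions = θ/(2π) = 1527.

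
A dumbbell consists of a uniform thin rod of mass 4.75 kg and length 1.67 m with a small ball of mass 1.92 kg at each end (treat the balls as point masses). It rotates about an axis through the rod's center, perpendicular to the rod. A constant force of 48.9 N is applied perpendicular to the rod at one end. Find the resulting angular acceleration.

α ≈ 10.8 rad/s²

I_rod = (1/12)ML² = (1/12)(4.75)(1.67)² = 1.104 kg·m².
I_balls = 2·m·(L/2)² = 2(1.92)(0.8350)² = 2.677 kg·m².
Total I = 3.781 kg·m².
τ = F·(L/2) = (48.9)(0.835) = 40.83 N·m.
α = τ/I = 40.83/3.781 = 10.80 rad/s².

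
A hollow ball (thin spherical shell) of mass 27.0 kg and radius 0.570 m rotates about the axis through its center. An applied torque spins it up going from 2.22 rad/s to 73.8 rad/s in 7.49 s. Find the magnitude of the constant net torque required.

I = (2/3)MR² = (2/3)(27.0)(0.570)² = 5.848 kg·m².
α = Δω/Δt = (73.8 − 2.22)/7.49 = 9.557 rad/s².
τ = Iα = (5.848)(9.557) = 55.89 N·m.

τ ≈ 55.9 N·m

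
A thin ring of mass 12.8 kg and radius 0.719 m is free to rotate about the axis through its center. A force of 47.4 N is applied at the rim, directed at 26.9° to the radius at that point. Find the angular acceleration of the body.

I = MR² = (12.8)(0.719)² = 6.617 kg·m².
Only the tangential component produces torque: τ = F R sinθ = (47.4)(0.719) sin 26.9° = 15.42 N·m.
Newton's second law for rotation, τ = Iα, gives α = τ/I = 15.42/6.617 = 2.330 rad/s².

α ≈ 2.33 rad/s²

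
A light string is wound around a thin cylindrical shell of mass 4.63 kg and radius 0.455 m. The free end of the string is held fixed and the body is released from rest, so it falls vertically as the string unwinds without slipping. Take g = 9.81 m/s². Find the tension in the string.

Translation: Mg − T = Ma. Rotation about the center: TR = Iα with I = MR².
With a = αR: T = (I/R²)a = M a, so Mg = (1 + 1.000)Ma.
a = g/(1 + 1.000) = 9.81/2.000 = 4.905 m/s².
T = 1.000·M·a = (1.000)(4.63)(4.905) = 22.71 N.

T ≈ 22.7 N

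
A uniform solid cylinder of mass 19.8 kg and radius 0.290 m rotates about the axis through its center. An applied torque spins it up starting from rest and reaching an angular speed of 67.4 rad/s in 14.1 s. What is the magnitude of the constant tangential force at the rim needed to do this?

F ≈ 13.7 N

I = ½MR² = (1/2)(19.8)(0.290)² = 0.8326 kg·m².
α = Δω/Δt = (67.4 − 0)/14.1 = 4.780 rad/s².
The required torque is τ = Iα = (0.8326)(4.780) = 3.980 N·m.
A tangential force at the rim gives τ = FR, so F = τ/R = 3.980/0.290 = 13.72 N.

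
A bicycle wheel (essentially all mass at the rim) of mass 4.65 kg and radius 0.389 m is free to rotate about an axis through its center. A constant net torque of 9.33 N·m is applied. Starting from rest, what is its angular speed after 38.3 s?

ω ≈ 508 rad/s

I = MR² = (4.65)(0.389)² = 0.7036 kg·m².
α = τ/I = 9.33/0.7036 = 13.26 rad/s².
ω = ω₀ + αt = 0 + (13.26)(38.3) = 507.8 rad/s.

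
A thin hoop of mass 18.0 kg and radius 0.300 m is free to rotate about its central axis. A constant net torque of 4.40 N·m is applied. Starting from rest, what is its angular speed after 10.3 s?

ω ≈ 28.0 rad/s

I = MR² = (18.0)(0.300)² = 1.620 kg·m².
α = τ/I = 4.40/1.620 = 2.716 rad/s².
ω = ω₀ + αt = 0 + (2.716)(10.3) = 27.98 rad/s.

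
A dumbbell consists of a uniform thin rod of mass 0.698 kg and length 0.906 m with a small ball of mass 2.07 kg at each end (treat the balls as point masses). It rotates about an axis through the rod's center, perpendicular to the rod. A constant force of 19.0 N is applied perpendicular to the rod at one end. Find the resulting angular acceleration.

I_rod = (1/12)ML² = (1/12)(0.698)(0.906)² = 0.04775 kg·m².
I_balls = 2·m·(L/2)² = 2(2.07)(0.4530)² = 0.8496 kg·m².
Total I = 0.8973 kg·m².
τ = F·(L/2) = (19.0)(0.453) = 8.607 N·m.
α = τ/I = 8.607/0.8973 = 9.592 rad/s².

α ≈ 9.59 rad/s²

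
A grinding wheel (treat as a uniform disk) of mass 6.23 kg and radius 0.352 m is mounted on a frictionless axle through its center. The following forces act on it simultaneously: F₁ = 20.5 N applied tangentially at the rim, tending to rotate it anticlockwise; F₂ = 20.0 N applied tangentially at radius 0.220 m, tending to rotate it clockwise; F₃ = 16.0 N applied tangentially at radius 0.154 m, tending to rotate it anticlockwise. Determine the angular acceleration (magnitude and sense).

I = ½MR² = (1/2)(6.23)(0.352)² = 0.3860 kg·m².
Taking anticlockwise as positive: τ₁ = +(20.5)(0.352) = +7.216 N·m; τ₂ = −(20.0)(0.220) = −4.400 N·m; τ₃ = +(16.0)(0.154) = +2.464 N·m.
Net torque τ = 5.280 N·m.
α = τ/I = 5.280/0.3860 = 13.68 rad/s².

α ≈ 13.7 rad/s², anticlockwise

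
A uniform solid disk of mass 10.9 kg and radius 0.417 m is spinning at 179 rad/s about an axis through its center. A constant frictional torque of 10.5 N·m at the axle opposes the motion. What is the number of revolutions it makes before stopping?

I = ½MR² = (1/2)(10.9)(0.417)² = 0.9477 kg·m².
The net torque has magnitude 10.5 N·m, opposing ω.
|α| = τ/I = 10.50/0.9477 = 11.08 rad/s² (deceleration).
ω² = ω₀² − 2|α|θ with ω = 0 ⇒ θ = ω₀²/(2|α|) = 1446 rad = 230.1 rev.

≈ 230 revolutions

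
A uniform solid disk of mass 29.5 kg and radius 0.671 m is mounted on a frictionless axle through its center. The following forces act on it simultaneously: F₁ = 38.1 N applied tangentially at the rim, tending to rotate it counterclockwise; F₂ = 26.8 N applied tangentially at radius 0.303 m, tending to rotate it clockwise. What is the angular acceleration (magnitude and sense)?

I = ½MR² = (1/2)(29.5)(0.671)² = 6.641 kg·m².
Taking counterclockwise as positive: τ₁ = +(38.1)(0.671) = +25.57 N·m; τ₂ = −(26.8)(0.303) = −8.120 N·m.
Net torque τ = 17.44 N·m.
α = τ/I = 17.44/6.641 = 2.627 rad/s².

α ≈ 2.63 rad/s², counterclockwise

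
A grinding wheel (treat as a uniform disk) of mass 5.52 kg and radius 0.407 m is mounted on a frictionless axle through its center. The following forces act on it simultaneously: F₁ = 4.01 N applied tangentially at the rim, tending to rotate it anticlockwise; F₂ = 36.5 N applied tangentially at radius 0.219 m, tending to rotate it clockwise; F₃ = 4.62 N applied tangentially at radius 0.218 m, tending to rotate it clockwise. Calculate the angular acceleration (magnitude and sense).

I = ½MR² = (1/2)(5.52)(0.407)² = 0.4572 kg·m².
Taking anticlockwise as positive: τ₁ = +(4.01)(0.407) = +1.632 N·m; τ₂ = −(36.5)(0.219) = −7.994 N·m; τ₃ = −(4.62)(0.218) = −1.007 N·m.
Net torque τ = -7.369 N·m.
α = τ/I = -7.369/0.4572 = -16.12 rad/s².

α ≈ 16.1 rad/s², clockwise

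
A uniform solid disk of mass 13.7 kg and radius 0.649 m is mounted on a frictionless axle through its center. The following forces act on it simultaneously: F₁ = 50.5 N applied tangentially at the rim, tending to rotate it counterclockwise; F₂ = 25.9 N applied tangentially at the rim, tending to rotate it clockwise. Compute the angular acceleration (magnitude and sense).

α ≈ 5.53 rad/s², counterclockwise

I = ½MR² = (1/2)(13.7)(0.649)² = 2.885 kg·m².
Taking counterclockwise as positive: τ₁ = +(50.5)(0.649) = +32.77 N·m; τ₂ = −(25.9)(0.649) = −16.81 N·m.
Net torque τ = 15.97 N·m.
α = τ/I = 15.97/2.885 = 5.533 rad/s².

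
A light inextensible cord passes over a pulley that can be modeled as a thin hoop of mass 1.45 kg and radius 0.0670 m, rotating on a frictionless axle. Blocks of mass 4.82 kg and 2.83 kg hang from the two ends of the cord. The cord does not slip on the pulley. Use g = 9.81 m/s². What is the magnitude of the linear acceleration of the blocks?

I = MR² = (1.45)(0.0670)² = 0.006509 kg·m².
Heavier block: m₁g − T₁ = m₁a. Lighter block: T₂ − m₂g = m₂a.
Pulley: (T₁ − T₂)R = Iα = I(a/R), so T₁ − T₂ = (I/R²)a = 1·M_p a = 1.450·a.
Adding the three: (m₁ − m₂)g = (m₁ + m₂ + 1.450)a, so a = (4.82 − 2.83)(9.81)/(4.82 + 2.83 + 1.450) = 2.145 m/s².

a ≈ 2.15 m/s²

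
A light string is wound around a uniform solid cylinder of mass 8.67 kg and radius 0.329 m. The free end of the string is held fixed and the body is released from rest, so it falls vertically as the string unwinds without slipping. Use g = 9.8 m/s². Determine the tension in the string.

T ≈ 28.3 N

Translation: Mg − T = Ma. Rotation about the center: TR = Iα with I = ½MR².
With a = αR: T = (I/R²)a = (1/2)M a, so Mg = (1 + 0.5000)Ma.
a = g/(1 + 0.5000) = 9.8/1.500 = 6.533 m/s².
T = 0.5000·M·a = (0.5000)(8.67)(6.533) = 28.32 N.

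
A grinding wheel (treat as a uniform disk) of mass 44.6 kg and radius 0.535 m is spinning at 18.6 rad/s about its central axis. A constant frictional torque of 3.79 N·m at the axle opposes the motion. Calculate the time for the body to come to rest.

I = ½MR² = (1/2)(44.6)(0.535)² = 6.383 kg·m².
The net torque has magnitude 3.79 N·m, opposing ω.
|α| = τ/I = 3.790/6.383 = 0.5938 rad/s² (deceleration).
0 = ω₀ − |α|t ⇒ t = ω₀/|α| = 18.6/0.5938 = 31.32 s.

t ≈ 31.3 s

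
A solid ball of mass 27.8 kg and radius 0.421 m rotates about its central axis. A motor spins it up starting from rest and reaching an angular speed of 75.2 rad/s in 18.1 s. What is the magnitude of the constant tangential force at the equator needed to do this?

I = (2/5)MR² = (2/5)(27.8)(0.421)² = 1.971 kg·m².
α = Δω/Δt = (75.2 − 0)/18.1 = 4.155 rad/s².
The required torque is τ = Iα = (1.971)(4.155) = 8.189 N·m.
A tangential force at the equator gives τ = FR, so F = τ/R = 8.189/0.421 = 19.45 N.

F ≈ 19.5 N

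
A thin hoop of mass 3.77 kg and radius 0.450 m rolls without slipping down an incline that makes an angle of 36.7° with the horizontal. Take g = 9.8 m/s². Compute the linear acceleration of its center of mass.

Translation along the incline: Mg sinθ − f = Ma.
Rotation about the center: fR = Iα with I = MR². No-slip gives a = αR, so f = (I/R²)a = M a.
Substituting: Mg sinθ = (1 + 1.000)Ma, so a = g sinθ/(1 + 1.000) = (9.8) sin 36.7° / 2.000 = 2.928 m/s².

a ≈ 2.93 m/s²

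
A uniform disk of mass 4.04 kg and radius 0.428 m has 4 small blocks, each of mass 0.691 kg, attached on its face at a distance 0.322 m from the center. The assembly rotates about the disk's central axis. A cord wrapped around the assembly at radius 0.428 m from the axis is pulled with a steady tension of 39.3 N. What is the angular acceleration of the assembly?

I_disk = ½MR² = ½(4.04)(0.428)² = 0.3700 kg·m².
I_blocks = 4·m·r² = 4(0.691)(0.322)² = 0.2866 kg·m².
Total I = 0.6566 kg·m².
τ = F r = (39.3)(0.428) = 16.82 N·m.
α = τ/I = 16.82/0.6566 = 25.62 rad/s².

α ≈ 25.6 rad/s²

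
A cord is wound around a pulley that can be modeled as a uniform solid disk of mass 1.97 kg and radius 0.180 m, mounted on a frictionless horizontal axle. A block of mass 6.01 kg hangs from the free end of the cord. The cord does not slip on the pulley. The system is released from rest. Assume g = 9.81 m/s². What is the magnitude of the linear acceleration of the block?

a ≈ 8.43 m/s²

I = ½MR² = (1/2)(1.97)(0.180)² = 0.03191 kg·m².
Block: mg − T = ma. Pulley: TR = Iα. No-slip: a = αR, so T = (I/R²)a = 0.9850·a.
Then mg = (m + 0.9850)a, so a = (6.01)(9.81)/(6.01 + 0.9850) = 8.429 m/s².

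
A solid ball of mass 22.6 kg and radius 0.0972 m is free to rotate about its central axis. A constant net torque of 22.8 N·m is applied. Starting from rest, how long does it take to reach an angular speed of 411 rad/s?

t ≈ 1.54 s

I = (2/5)MR² = (2/5)(22.6)(0.0972)² = 0.08541 kg·m².
α = τ/I = 22.8/0.08541 = 267.0 rad/s².
ω = αt ⇒ t = ω/α = 411/267.0 = 1.540 s.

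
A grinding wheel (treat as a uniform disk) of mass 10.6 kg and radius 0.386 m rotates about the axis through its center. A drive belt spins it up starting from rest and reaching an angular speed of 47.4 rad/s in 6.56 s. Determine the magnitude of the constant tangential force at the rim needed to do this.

F ≈ 14.8 N

I = ½MR² = (1/2)(10.6)(0.386)² = 0.7897 kg·m².
α = Δω/Δt = (47.4 − 0)/6.56 = 7.226 rad/s².
The required torque is τ = Iα = (0.7897)(7.226) = 5.706 N·m.
A tangential force at the rim gives τ = FR, so F = τ/R = 5.706/0.386 = 14.78 N.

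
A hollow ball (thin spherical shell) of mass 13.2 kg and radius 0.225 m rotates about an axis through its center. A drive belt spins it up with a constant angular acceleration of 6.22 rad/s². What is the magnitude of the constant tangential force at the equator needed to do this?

F ≈ 12.3 N

I = (2/3)MR² = (2/3)(13.2)(0.225)² = 0.4455 kg·m².
The required torque is τ = Iα = (0.4455)(6.220) = 2.771 N·m.
A tangential force at the equator gives τ = FR, so F = τ/R = 2.771/0.225 = 12.32 N.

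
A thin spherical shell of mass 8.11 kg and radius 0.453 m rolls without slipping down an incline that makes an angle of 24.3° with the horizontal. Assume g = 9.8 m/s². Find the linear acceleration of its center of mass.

Translation along the incline: Mg sinθ − f = Ma.
Rotation about the center: fR = Iα with I = (2/3)MR². No-slip gives a = αR, so f = (I/R²)a = (2/3)M a.
Substituting: Mg sinθ = (1 + 0.6667)Ma, so a = g sinθ/(1 + 0.6667) = (9.8) sin 24.3° / 1.667 = 2.420 m/s².

a ≈ 2.42 m/s²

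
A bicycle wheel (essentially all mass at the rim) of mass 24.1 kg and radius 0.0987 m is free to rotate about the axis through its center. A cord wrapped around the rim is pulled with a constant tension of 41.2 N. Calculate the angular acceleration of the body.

I = MR² = (24.1)(0.0987)² = 0.2348 kg·m².
τ = F R = (41.2)(0.0987) = 4.066 N·m.
Newton's second law for rotation, τ = Iα, gives α = τ/I = 4.066/0.2348 = 17.32 rad/s².

α ≈ 17.3 rad/s²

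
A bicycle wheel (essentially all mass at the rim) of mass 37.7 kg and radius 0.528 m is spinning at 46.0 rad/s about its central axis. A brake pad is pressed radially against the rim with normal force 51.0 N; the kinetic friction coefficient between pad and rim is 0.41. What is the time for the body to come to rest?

I = MR² = (37.7)(0.528)² = 10.51 kg·m².
Friction force f = μN = (0.41)(51.0) = 20.91 N at the rim; torque magnitude τ = fR = 11.04 N·m, opposing ω.
|α| = τ/I = 11.04/10.51 = 1.050 rad/s² (deceleration).
0 = ω₀ − |α|t ⇒ t = ω₀/|α| = 46.0/1.050 = 43.79 s.

t ≈ 43.8 s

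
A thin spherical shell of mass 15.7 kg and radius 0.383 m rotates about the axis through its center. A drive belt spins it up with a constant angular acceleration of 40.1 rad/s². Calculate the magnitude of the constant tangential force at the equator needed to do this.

F ≈ 161 N

I = (2/3)MR² = (2/3)(15.7)(0.383)² = 1.535 kg·m².
The required torque is τ = Iα = (1.535)(40.10) = 61.57 N·m.
A tangential force at the equator gives τ = FR, so F = τ/R = 61.57/0.383 = 160.8 N.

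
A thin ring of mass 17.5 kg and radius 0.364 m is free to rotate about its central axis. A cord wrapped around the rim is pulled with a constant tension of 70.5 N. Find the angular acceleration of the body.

α ≈ 11.1 rad/s²

I = MR² = (17.5)(0.364)² = 2.319 kg·m².
τ = F R = (70.5)(0.364) = 25.66 N·m.
Newton's second law for rotation, τ = Iα, gives α = τ/I = 25.66/2.319 = 11.07 rad/s².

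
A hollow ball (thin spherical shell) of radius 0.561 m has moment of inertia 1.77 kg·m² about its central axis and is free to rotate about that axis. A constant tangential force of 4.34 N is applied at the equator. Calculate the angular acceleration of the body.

α ≈ 1.38 rad/s²

τ = F R = (4.34)(0.561) = 2.435 N·m.
From τ = Iα: α = 2.435/1.770 = 1.376 rad/s².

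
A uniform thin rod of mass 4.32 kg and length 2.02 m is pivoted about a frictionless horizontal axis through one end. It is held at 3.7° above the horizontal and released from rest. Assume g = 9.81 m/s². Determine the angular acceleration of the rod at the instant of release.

About the pivot, I = (1/3)ML² = (1/3)(4.32)(2.02)² = 5.876 kg·m².
The weight acts at the center, a distance L/2 = 1.010 m from the pivot; τ = Mg(L/2) cos 3.7° = 42.71 N·m.
α = τ/I = 42.71/5.876 = 7.269 rad/s².

α ≈ 7.27 rad/s²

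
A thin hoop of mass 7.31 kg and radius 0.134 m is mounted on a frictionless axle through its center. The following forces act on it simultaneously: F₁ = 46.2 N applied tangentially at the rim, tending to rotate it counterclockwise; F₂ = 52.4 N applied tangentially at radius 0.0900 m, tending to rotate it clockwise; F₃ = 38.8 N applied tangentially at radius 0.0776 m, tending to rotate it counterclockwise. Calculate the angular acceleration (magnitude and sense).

I = MR² = (7.31)(0.134)² = 0.1313 kg·m².
Taking counterclockwise as positive: τ₁ = +(46.2)(0.134) = +6.191 N·m; τ₂ = −(52.4)(0.0900) = −4.716 N·m; τ₃ = +(38.8)(0.0776) = +3.011 N·m.
Net torque τ = 4.486 N·m.
α = τ/I = 4.486/0.1313 = 34.17 rad/s².

α ≈ 34.2 rad/s², counterclockwise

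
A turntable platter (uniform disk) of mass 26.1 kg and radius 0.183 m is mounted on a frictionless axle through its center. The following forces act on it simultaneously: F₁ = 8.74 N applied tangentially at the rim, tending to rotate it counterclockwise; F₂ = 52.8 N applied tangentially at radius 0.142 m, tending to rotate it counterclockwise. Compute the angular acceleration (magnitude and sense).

I = ½MR² = (1/2)(26.1)(0.183)² = 0.4370 kg·m².
Taking counterclockwise as positive: τ₁ = +(8.74)(0.183) = +1.599 N·m; τ₂ = +(52.8)(0.142) = +7.498 N·m.
Net torque τ = 9.097 N·m.
α = τ/I = 9.097/0.4370 = 20.82 rad/s².

α ≈ 20.8 rad/s², counterclockwise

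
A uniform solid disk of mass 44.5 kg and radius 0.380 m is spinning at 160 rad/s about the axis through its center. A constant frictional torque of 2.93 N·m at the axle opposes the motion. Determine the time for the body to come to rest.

I = ½MR² = (1/2)(44.5)(0.380)² = 3.213 kg·m².
The net torque has magnitude 2.93 N·m, opposing ω.
|α| = τ/I = 2.930/3.213 = 0.9119 rad/s² (deceleration).
0 = ω₀ − |α|t ⇒ t = ω₀/|α| = 160/0.9119 = 175.4 s.

t ≈ 175 s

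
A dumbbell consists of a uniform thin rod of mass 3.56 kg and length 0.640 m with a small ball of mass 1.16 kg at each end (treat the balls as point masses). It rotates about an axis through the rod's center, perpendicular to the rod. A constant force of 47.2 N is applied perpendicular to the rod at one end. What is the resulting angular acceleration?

α ≈ 42.1 rad/s²

I_rod = (1/12)ML² = (1/12)(3.56)(0.640)² = 0.1215 kg·m².
I_balls = 2·m·(L/2)² = 2(1.16)(0.3200)² = 0.2376 kg·m².
Total I = 0.3591 kg·m².
τ = F·(L/2) = (47.2)(0.320) = 15.10 N·m.
α = τ/I = 15.10/0.3591 = 42.06 rad/s².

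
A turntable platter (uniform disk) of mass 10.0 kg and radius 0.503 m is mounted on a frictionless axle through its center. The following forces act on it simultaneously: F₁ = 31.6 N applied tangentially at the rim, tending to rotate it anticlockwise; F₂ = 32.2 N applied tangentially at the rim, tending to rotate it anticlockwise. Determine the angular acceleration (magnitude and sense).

α ≈ 25.4 rad/s², anticlockwise

I = ½MR² = (1/2)(10.0)(0.503)² = 1.265 kg·m².
Taking anticlockwise as positive: τ₁ = +(31.6)(0.503) = +15.89 N·m; τ₂ = +(32.2)(0.503) = +16.20 N·m.
Net torque τ = 32.09 N·m.
α = τ/I = 32.09/1.265 = 25.37 rad/s².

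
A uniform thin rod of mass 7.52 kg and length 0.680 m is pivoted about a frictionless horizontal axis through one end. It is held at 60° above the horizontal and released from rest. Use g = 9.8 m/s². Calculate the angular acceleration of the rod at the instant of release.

About the pivot, I = (1/3)ML² = (1/3)(7.52)(0.680)² = 1.159 kg·m².
The weight acts at the center, a distance L/2 = 0.3400 m from the pivot; τ = Mg(L/2) cos 60° = 12.53 N·m.
α = τ/I = 12.53/1.159 = 10.81 rad/s².
(Equivalently α = (3g/(2L)) cos 60° = 10.81 rad/s².)

α ≈ 10.8 rad/s²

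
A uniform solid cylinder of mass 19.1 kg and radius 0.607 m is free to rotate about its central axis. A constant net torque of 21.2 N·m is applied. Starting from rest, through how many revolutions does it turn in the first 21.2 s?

I = ½MR² = (1/2)(19.1)(0.607)² = 3.519 kg·m².
α = τ/I = 21.2/3.519 = 6.025 rad/s².
θ = ½αt² = ½(6.025)(21.2)² = 1354 rad.
Revolutions = θ/(2π) = 215.5.

≈ 215 revolutions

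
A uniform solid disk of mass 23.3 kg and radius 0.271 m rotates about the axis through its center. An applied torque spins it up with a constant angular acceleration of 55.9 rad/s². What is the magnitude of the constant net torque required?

τ ≈ 47.8 N·m

I = ½MR² = (1/2)(23.3)(0.271)² = 0.8556 kg·m².
τ = Iα = (0.8556)(55.90) = 47.83 N·m.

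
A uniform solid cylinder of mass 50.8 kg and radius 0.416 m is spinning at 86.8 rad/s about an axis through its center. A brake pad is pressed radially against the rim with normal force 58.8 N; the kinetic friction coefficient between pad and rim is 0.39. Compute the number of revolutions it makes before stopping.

≈ 276 revolutions

I = ½MR² = (1/2)(50.8)(0.416)² = 4.396 kg·m².
Friction force f = μN = (0.39)(58.8) = 22.93 N at the rim; torque magnitude τ = fR = 9.540 N·m, opposing ω.
|α| = τ/I = 9.540/4.396 = 2.170 rad/s² (deceleration).
ω² = ω₀² − 2|α|θ with ω = 0 ⇒ θ = ω₀²/(2|α|) = 1736 rad = 276.3 rev.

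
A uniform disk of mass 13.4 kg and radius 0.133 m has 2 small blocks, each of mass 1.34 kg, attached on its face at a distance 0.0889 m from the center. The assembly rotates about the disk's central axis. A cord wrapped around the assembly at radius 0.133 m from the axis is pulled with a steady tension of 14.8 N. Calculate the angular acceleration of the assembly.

I_disk = ½MR² = ½(13.4)(0.133)² = 0.1185 kg·m².
I_blocks = 2·m·r² = 2(1.34)(0.0889)² = 0.02118 kg·m².
Total I = 0.1397 kg·m².
τ = F r = (14.8)(0.133) = 1.968 N·m.
α = τ/I = 1.968/0.1397 = 14.09 rad/s².

α ≈ 14.1 rad/s²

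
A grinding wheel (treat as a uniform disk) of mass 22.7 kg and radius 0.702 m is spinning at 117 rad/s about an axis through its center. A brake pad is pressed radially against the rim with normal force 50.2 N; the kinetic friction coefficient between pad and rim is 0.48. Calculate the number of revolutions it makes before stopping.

≈ 360 revolutions

I = ½MR² = (1/2)(22.7)(0.702)² = 5.593 kg·m².
Friction force f = μN = (0.48)(50.2) = 24.10 N at the rim; torque magnitude τ = fR = 16.92 N·m, opposing ω.
|α| = τ/I = 16.92/5.593 = 3.024 rad/s² (deceleration).
ω² = ω₀² − 2|α|θ with ω = 0 ⇒ θ = ω₀²/(2|α|) = 2263 rad = 360.2 rev.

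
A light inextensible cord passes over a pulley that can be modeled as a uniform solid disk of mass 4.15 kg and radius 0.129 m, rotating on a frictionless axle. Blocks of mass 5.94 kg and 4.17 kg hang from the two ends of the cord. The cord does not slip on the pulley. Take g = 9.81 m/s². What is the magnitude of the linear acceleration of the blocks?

a ≈ 1.43 m/s²

I = ½MR² = (1/2)(4.15)(0.129)² = 0.03453 kg·m².
Heavier block: m₁g − T₁ = m₁a. Lighter block: T₂ − m₂g = m₂a.
Pulley: (T₁ − T₂)R = Iα = I(a/R), so T₁ − T₂ = (I/R²)a = (1/2)M_p a = 2.075·a.
Adding the three: (m₁ − m₂)g = (m₁ + m₂ + 2.075)a, so a = (5.94 − 4.17)(9.81)/(5.94 + 4.17 + 2.075) = 1.425 m/s².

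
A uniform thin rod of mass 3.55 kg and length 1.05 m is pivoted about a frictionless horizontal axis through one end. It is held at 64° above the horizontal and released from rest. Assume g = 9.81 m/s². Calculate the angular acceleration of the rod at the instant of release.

About the pivot, I = (1/3)ML² = (1/3)(3.55)(1.05)² = 1.305 kg·m².
The weight acts at the center, a distance L/2 = 0.5250 m from the pivot; τ = Mg(L/2) cos 64° = 8.015 N·m.
α = τ/I = 8.015/1.305 = 6.143 rad/s².
(Equivalently α = (3g/(2L)) cos 64° = 6.143 rad/s².)

α ≈ 6.14 rad/s²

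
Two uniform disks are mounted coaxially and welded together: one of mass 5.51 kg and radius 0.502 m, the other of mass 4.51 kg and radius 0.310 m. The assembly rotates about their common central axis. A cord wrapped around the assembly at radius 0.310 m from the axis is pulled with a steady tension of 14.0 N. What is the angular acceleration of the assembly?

α ≈ 4.76 rad/s²

I = ½M₁R₁² + ½M₂R₂² = ½(5.51)(0.502)² + ½(4.51)(0.310)² = 0.9110 kg·m².
τ = F r = (14.0)(0.310) = 4.340 N·m.
α = τ/I = 4.340/0.9110 = 4.764 rad/s².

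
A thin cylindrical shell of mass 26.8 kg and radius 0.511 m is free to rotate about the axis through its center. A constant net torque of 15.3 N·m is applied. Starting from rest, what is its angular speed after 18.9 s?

I = MR² = (26.8)(0.511)² = 6.998 kg·m².
α = τ/I = 15.3/6.998 = 2.186 rad/s².
ω = ω₀ + αt = 0 + (2.186)(18.9) = 41.32 rad/s.

ω ≈ 41.3 rad/s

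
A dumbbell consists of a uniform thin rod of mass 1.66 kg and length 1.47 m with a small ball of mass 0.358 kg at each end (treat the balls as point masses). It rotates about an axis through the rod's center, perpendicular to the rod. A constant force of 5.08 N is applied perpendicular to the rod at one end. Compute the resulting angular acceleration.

I_rod = (1/12)ML² = (1/12)(1.66)(1.47)² = 0.2989 kg·m².
I_balls = 2·m·(L/2)² = 2(0.358)(0.7350)² = 0.3868 kg·m².
Total I = 0.6857 kg·m².
τ = F·(L/2) = (5.08)(0.735) = 3.734 N·m.
α = τ/I = 3.734/0.6857 = 5.445 rad/s².

α ≈ 5.45 rad/s²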